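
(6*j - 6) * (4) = 24*j - 24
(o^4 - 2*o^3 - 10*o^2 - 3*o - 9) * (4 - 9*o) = -9*o^5 + 22*o^4 + 82*o^3 - 13*o^2 + 69*o - 36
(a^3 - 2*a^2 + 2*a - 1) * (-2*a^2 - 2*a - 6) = -2*a^5 + 2*a^4 - 6*a^3 + 10*a^2 - 10*a + 6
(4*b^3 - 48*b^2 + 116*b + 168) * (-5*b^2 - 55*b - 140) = -20*b^5 + 20*b^4 + 1500*b^3 - 500*b^2 - 25480*b - 23520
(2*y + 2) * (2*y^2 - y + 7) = 4*y^3 + 2*y^2 + 12*y + 14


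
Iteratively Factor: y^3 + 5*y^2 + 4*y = (y + 4)*(y^2 + y) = y*(y + 4)*(y + 1)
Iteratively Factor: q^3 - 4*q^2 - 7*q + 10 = (q + 2)*(q^2 - 6*q + 5) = (q - 5)*(q + 2)*(q - 1)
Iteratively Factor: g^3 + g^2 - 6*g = (g + 3)*(g^2 - 2*g) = (g - 2)*(g + 3)*(g)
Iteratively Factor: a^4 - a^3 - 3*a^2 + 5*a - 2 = (a - 1)*(a^3 - 3*a + 2) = (a - 1)*(a + 2)*(a^2 - 2*a + 1) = (a - 1)^2*(a + 2)*(a - 1)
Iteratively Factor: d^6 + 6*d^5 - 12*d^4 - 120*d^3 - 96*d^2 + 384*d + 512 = (d + 4)*(d^5 + 2*d^4 - 20*d^3 - 40*d^2 + 64*d + 128) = (d - 4)*(d + 4)*(d^4 + 6*d^3 + 4*d^2 - 24*d - 32) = (d - 4)*(d - 2)*(d + 4)*(d^3 + 8*d^2 + 20*d + 16) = (d - 4)*(d - 2)*(d + 4)^2*(d^2 + 4*d + 4) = (d - 4)*(d - 2)*(d + 2)*(d + 4)^2*(d + 2)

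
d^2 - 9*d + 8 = (d - 8)*(d - 1)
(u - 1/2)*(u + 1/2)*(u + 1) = u^3 + u^2 - u/4 - 1/4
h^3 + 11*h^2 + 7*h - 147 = (h - 3)*(h + 7)^2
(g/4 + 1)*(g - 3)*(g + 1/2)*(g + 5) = g^4/4 + 13*g^3/8 - g^2 - 127*g/8 - 15/2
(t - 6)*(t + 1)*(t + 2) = t^3 - 3*t^2 - 16*t - 12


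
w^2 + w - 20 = (w - 4)*(w + 5)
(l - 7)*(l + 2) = l^2 - 5*l - 14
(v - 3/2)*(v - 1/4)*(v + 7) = v^3 + 21*v^2/4 - 95*v/8 + 21/8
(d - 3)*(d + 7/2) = d^2 + d/2 - 21/2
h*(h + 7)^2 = h^3 + 14*h^2 + 49*h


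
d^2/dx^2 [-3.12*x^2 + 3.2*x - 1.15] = -6.24000000000000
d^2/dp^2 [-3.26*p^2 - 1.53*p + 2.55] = -6.52000000000000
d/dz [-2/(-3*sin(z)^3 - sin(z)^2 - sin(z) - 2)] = 2*(-2*sin(z) + 9*cos(z)^2 - 10)*cos(z)/(3*sin(z)^3 + sin(z)^2 + sin(z) + 2)^2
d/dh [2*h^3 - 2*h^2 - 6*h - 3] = 6*h^2 - 4*h - 6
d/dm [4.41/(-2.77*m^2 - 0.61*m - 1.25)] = (24.4314*m + 2.6901)/(2.77*m^2 + 0.61*m + 1.25)^2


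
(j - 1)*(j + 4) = j^2 + 3*j - 4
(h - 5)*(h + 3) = h^2 - 2*h - 15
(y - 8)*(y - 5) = y^2 - 13*y + 40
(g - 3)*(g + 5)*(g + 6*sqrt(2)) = g^3 + 2*g^2 + 6*sqrt(2)*g^2 - 15*g + 12*sqrt(2)*g - 90*sqrt(2)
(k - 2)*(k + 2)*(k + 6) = k^3 + 6*k^2 - 4*k - 24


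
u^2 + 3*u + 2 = (u + 1)*(u + 2)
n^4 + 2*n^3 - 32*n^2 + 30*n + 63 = (n - 3)^2*(n + 1)*(n + 7)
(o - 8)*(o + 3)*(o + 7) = o^3 + 2*o^2 - 59*o - 168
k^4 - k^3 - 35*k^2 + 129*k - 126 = (k - 3)^2*(k - 2)*(k + 7)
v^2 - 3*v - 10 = (v - 5)*(v + 2)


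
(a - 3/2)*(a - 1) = a^2 - 5*a/2 + 3/2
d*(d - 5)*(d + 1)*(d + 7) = d^4 + 3*d^3 - 33*d^2 - 35*d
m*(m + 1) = m^2 + m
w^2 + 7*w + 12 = (w + 3)*(w + 4)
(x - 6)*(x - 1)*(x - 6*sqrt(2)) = x^3 - 6*sqrt(2)*x^2 - 7*x^2 + 6*x + 42*sqrt(2)*x - 36*sqrt(2)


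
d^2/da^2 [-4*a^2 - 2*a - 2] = -8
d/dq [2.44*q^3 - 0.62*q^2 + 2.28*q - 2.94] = 7.32*q^2 - 1.24*q + 2.28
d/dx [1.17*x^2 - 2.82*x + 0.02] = 2.34*x - 2.82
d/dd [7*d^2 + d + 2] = 14*d + 1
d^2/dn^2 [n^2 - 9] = 2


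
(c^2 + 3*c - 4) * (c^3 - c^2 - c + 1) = c^5 + 2*c^4 - 8*c^3 + 2*c^2 + 7*c - 4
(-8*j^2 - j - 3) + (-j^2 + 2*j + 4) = -9*j^2 + j + 1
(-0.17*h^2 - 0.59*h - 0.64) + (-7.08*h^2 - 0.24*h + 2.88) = -7.25*h^2 - 0.83*h + 2.24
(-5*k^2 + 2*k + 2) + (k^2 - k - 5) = -4*k^2 + k - 3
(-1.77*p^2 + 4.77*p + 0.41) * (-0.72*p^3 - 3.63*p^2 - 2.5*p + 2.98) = 1.2744*p^5 + 2.9907*p^4 - 13.1853*p^3 - 18.6879*p^2 + 13.1896*p + 1.2218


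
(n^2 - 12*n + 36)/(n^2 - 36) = (n - 6)/(n + 6)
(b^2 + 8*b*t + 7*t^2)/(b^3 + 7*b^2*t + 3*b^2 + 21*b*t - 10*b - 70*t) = (b + t)/(b^2 + 3*b - 10)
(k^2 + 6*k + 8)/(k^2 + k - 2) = (k + 4)/(k - 1)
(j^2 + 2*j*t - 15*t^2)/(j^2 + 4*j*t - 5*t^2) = (-j + 3*t)/(-j + t)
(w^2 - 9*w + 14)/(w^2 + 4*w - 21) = (w^2 - 9*w + 14)/(w^2 + 4*w - 21)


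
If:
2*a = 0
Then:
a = 0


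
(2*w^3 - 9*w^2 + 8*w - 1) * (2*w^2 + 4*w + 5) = 4*w^5 - 10*w^4 - 10*w^3 - 15*w^2 + 36*w - 5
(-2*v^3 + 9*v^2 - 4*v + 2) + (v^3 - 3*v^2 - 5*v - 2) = -v^3 + 6*v^2 - 9*v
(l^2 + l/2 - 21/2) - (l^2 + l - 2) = -l/2 - 17/2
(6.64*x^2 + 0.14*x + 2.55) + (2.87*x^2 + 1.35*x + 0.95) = 9.51*x^2 + 1.49*x + 3.5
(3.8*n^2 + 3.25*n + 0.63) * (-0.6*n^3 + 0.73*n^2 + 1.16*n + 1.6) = -2.28*n^5 + 0.824*n^4 + 6.4025*n^3 + 10.3099*n^2 + 5.9308*n + 1.008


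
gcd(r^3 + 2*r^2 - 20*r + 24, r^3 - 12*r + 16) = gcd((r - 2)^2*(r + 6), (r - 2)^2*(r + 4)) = r^2 - 4*r + 4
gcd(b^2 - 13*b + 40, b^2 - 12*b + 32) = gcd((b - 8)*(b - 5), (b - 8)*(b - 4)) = b - 8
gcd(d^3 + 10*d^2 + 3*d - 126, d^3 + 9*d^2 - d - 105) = d^2 + 4*d - 21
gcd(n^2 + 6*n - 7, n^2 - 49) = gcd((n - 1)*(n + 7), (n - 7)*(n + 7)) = n + 7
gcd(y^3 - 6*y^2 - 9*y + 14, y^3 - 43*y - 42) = y - 7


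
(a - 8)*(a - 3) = a^2 - 11*a + 24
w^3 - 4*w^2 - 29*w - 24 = (w - 8)*(w + 1)*(w + 3)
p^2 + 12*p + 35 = (p + 5)*(p + 7)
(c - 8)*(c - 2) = c^2 - 10*c + 16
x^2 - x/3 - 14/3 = (x - 7/3)*(x + 2)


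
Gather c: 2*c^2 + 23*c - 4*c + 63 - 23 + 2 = 2*c^2 + 19*c + 42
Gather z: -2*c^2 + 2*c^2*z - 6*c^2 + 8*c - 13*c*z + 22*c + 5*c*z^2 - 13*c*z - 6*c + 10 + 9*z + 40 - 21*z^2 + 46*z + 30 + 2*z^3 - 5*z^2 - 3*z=-8*c^2 + 24*c + 2*z^3 + z^2*(5*c - 26) + z*(2*c^2 - 26*c + 52) + 80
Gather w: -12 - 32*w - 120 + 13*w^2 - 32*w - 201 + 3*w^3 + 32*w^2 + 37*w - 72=3*w^3 + 45*w^2 - 27*w - 405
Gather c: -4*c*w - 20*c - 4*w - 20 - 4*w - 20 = c*(-4*w - 20) - 8*w - 40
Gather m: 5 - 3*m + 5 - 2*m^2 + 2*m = -2*m^2 - m + 10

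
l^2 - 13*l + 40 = (l - 8)*(l - 5)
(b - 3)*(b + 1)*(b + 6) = b^3 + 4*b^2 - 15*b - 18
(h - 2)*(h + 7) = h^2 + 5*h - 14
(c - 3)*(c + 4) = c^2 + c - 12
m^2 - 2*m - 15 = (m - 5)*(m + 3)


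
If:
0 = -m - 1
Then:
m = -1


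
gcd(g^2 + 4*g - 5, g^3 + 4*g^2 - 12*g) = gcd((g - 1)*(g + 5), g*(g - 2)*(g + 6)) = 1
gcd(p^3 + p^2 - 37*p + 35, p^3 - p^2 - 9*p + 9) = p - 1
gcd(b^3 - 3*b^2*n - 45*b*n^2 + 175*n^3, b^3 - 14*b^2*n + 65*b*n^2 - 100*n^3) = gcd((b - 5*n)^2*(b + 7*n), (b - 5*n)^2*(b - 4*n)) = b^2 - 10*b*n + 25*n^2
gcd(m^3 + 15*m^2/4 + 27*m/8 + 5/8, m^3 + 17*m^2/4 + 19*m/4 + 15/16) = m^2 + 11*m/4 + 5/8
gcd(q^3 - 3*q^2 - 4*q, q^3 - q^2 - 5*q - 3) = q + 1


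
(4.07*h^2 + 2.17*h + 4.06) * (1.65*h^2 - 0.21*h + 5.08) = 6.7155*h^4 + 2.7258*h^3 + 26.9189*h^2 + 10.171*h + 20.6248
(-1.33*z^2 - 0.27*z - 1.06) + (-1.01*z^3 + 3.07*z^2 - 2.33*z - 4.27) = -1.01*z^3 + 1.74*z^2 - 2.6*z - 5.33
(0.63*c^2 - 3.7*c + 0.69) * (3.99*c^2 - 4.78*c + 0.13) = 2.5137*c^4 - 17.7744*c^3 + 20.521*c^2 - 3.7792*c + 0.0897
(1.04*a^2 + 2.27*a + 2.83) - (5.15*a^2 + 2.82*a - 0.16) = -4.11*a^2 - 0.55*a + 2.99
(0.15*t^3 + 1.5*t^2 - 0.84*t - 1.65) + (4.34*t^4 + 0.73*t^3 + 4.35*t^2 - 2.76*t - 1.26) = 4.34*t^4 + 0.88*t^3 + 5.85*t^2 - 3.6*t - 2.91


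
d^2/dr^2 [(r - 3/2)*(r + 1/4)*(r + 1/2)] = 6*r - 3/2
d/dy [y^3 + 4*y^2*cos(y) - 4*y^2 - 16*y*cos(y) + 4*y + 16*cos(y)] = -4*y^2*sin(y) + 3*y^2 + 8*y*sin(y) + 8*sqrt(2)*y*sin(y + pi/4) - 8*y - 16*sqrt(2)*sin(y + pi/4) + 4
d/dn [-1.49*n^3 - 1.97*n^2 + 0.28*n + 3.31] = -4.47*n^2 - 3.94*n + 0.28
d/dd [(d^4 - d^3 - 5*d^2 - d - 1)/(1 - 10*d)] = (-30*d^4 + 24*d^3 + 47*d^2 - 10*d - 11)/(100*d^2 - 20*d + 1)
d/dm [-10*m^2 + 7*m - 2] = 7 - 20*m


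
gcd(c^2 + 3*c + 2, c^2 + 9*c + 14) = c + 2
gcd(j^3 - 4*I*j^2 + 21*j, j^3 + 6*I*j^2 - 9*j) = j^2 + 3*I*j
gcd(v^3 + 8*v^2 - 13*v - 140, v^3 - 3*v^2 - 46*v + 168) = v^2 + 3*v - 28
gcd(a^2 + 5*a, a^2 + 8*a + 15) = a + 5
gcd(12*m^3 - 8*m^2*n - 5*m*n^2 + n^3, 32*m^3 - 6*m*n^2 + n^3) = 2*m + n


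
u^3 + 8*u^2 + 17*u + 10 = (u + 1)*(u + 2)*(u + 5)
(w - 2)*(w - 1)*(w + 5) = w^3 + 2*w^2 - 13*w + 10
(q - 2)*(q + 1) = q^2 - q - 2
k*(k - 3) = k^2 - 3*k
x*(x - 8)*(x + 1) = x^3 - 7*x^2 - 8*x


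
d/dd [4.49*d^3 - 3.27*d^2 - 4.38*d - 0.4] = 13.47*d^2 - 6.54*d - 4.38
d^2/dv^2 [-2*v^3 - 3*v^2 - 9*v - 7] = -12*v - 6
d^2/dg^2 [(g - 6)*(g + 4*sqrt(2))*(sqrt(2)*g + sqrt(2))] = 6*sqrt(2)*g - 10*sqrt(2) + 16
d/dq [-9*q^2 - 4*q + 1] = -18*q - 4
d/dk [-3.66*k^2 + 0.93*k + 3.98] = 0.93 - 7.32*k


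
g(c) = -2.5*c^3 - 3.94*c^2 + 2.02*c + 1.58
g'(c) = -7.5*c^2 - 7.88*c + 2.02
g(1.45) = -11.40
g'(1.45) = -25.17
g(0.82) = -0.79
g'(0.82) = -9.48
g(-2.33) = 7.11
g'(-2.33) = -20.34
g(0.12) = 1.76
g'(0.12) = 0.97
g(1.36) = -9.25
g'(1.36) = -22.57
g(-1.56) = -1.67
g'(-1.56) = -3.94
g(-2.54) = 12.00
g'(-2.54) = -26.35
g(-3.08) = 31.03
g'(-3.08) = -44.86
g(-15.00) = 7522.28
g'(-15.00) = -1567.28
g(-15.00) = 7522.28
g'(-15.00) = -1567.28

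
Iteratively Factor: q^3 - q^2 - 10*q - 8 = (q - 4)*(q^2 + 3*q + 2) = (q - 4)*(q + 2)*(q + 1)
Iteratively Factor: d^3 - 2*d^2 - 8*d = (d + 2)*(d^2 - 4*d) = d*(d + 2)*(d - 4)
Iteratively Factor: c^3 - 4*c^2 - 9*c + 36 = (c - 3)*(c^2 - c - 12) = (c - 3)*(c + 3)*(c - 4)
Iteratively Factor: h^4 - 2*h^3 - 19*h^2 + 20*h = (h + 4)*(h^3 - 6*h^2 + 5*h) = (h - 5)*(h + 4)*(h^2 - h) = (h - 5)*(h - 1)*(h + 4)*(h)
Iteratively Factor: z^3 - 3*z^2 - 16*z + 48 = (z - 4)*(z^2 + z - 12) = (z - 4)*(z + 4)*(z - 3)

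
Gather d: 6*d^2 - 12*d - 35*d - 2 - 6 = 6*d^2 - 47*d - 8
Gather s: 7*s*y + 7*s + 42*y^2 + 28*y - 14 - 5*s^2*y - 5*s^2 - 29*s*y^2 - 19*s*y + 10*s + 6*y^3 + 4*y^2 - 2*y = s^2*(-5*y - 5) + s*(-29*y^2 - 12*y + 17) + 6*y^3 + 46*y^2 + 26*y - 14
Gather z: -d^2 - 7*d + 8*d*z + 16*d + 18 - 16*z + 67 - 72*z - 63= -d^2 + 9*d + z*(8*d - 88) + 22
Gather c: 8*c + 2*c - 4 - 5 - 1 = 10*c - 10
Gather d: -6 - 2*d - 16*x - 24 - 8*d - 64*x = -10*d - 80*x - 30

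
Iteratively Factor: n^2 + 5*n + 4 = (n + 1)*(n + 4)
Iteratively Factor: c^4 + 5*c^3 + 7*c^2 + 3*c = (c + 3)*(c^3 + 2*c^2 + c) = (c + 1)*(c + 3)*(c^2 + c) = c*(c + 1)*(c + 3)*(c + 1)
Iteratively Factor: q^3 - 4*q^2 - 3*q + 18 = (q - 3)*(q^2 - q - 6) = (q - 3)*(q + 2)*(q - 3)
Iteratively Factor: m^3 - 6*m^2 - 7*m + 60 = (m + 3)*(m^2 - 9*m + 20) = (m - 5)*(m + 3)*(m - 4)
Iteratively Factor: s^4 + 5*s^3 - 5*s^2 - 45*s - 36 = (s - 3)*(s^3 + 8*s^2 + 19*s + 12) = (s - 3)*(s + 4)*(s^2 + 4*s + 3) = (s - 3)*(s + 1)*(s + 4)*(s + 3)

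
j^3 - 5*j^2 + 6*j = j*(j - 3)*(j - 2)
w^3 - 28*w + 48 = (w - 4)*(w - 2)*(w + 6)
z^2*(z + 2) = z^3 + 2*z^2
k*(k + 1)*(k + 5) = k^3 + 6*k^2 + 5*k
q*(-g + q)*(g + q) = -g^2*q + q^3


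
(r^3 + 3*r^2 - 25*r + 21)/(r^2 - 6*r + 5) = (r^2 + 4*r - 21)/(r - 5)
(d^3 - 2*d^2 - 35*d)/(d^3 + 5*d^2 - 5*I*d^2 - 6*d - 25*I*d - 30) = d*(d - 7)/(d^2 - 5*I*d - 6)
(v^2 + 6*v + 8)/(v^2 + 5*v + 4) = (v + 2)/(v + 1)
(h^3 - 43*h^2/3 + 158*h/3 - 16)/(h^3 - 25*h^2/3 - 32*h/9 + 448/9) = 3*(3*h^2 - 19*h + 6)/(9*h^2 - 3*h - 56)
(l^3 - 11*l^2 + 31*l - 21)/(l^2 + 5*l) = (l^3 - 11*l^2 + 31*l - 21)/(l*(l + 5))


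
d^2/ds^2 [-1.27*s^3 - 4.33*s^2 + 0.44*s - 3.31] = -7.62*s - 8.66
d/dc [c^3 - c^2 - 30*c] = 3*c^2 - 2*c - 30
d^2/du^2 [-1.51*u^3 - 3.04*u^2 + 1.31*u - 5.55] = -9.06*u - 6.08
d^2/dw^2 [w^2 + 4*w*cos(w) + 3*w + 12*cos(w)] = -4*w*cos(w) - 8*sin(w) - 12*cos(w) + 2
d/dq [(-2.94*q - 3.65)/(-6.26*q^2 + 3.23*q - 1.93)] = (-18.4044*q^2 - 45.698*q + 17.4637)/(39.1876*q^4 - 40.4396*q^3 + 34.5965*q^2 - 12.4678*q + 3.7249)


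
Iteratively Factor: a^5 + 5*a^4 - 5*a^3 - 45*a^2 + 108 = (a - 2)*(a^4 + 7*a^3 + 9*a^2 - 27*a - 54) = (a - 2)*(a + 3)*(a^3 + 4*a^2 - 3*a - 18) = (a - 2)*(a + 3)^2*(a^2 + a - 6) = (a - 2)*(a + 3)^3*(a - 2)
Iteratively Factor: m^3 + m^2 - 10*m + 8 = (m + 4)*(m^2 - 3*m + 2) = (m - 1)*(m + 4)*(m - 2)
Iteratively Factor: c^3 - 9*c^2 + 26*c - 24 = (c - 2)*(c^2 - 7*c + 12) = (c - 4)*(c - 2)*(c - 3)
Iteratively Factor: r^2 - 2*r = (r - 2)*(r)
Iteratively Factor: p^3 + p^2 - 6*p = (p)*(p^2 + p - 6) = p*(p - 2)*(p + 3)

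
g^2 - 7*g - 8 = (g - 8)*(g + 1)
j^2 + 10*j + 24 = (j + 4)*(j + 6)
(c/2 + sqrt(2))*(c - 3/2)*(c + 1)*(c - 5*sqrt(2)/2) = c^4/2 - sqrt(2)*c^3/4 - c^3/4 - 23*c^2/4 + sqrt(2)*c^2/8 + 3*sqrt(2)*c/8 + 5*c/2 + 15/2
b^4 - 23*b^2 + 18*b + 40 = (b - 4)*(b - 2)*(b + 1)*(b + 5)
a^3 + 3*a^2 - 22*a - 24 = (a - 4)*(a + 1)*(a + 6)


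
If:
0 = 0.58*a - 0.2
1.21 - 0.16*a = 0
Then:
No Solution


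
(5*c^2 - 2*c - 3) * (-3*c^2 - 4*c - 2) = -15*c^4 - 14*c^3 + 7*c^2 + 16*c + 6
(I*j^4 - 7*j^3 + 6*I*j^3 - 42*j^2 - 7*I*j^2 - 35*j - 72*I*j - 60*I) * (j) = I*j^5 - 7*j^4 + 6*I*j^4 - 42*j^3 - 7*I*j^3 - 35*j^2 - 72*I*j^2 - 60*I*j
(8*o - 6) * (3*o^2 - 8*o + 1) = 24*o^3 - 82*o^2 + 56*o - 6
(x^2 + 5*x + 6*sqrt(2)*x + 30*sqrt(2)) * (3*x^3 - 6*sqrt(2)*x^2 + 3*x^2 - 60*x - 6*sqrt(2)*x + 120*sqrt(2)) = 3*x^5 + 12*sqrt(2)*x^4 + 18*x^4 - 117*x^3 + 72*sqrt(2)*x^3 - 732*x^2 - 180*sqrt(2)*x^2 - 1200*sqrt(2)*x + 1080*x + 7200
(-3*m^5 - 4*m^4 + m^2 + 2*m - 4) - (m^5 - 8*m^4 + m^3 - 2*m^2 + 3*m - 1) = -4*m^5 + 4*m^4 - m^3 + 3*m^2 - m - 3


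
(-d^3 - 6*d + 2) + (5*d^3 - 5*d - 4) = 4*d^3 - 11*d - 2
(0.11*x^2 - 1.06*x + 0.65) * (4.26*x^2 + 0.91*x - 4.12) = 0.4686*x^4 - 4.4155*x^3 + 1.3512*x^2 + 4.9587*x - 2.678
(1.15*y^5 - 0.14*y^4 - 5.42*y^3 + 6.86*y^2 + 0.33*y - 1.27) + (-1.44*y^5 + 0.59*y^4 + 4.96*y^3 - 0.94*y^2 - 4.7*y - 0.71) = -0.29*y^5 + 0.45*y^4 - 0.46*y^3 + 5.92*y^2 - 4.37*y - 1.98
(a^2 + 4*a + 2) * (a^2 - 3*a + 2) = a^4 + a^3 - 8*a^2 + 2*a + 4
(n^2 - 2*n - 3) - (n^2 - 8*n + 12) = 6*n - 15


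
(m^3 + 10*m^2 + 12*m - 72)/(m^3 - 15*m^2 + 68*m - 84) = (m^2 + 12*m + 36)/(m^2 - 13*m + 42)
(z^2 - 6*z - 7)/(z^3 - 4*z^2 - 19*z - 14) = 1/(z + 2)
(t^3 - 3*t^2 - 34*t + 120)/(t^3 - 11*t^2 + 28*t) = (t^2 + t - 30)/(t*(t - 7))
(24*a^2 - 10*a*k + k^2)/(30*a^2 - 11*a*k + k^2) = (4*a - k)/(5*a - k)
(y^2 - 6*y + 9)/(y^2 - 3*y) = (y - 3)/y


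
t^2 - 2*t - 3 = (t - 3)*(t + 1)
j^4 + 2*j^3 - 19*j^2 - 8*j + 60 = (j - 3)*(j - 2)*(j + 2)*(j + 5)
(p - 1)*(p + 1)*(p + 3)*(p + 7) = p^4 + 10*p^3 + 20*p^2 - 10*p - 21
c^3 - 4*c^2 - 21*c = c*(c - 7)*(c + 3)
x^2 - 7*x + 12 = (x - 4)*(x - 3)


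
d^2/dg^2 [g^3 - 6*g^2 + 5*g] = 6*g - 12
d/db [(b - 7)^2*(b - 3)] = (b - 7)*(3*b - 13)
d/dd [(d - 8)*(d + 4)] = 2*d - 4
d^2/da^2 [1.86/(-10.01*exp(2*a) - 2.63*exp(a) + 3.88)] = (-1.86*(20.02*exp(a) + 2.63)*(40.04*exp(a) + 5.26)*exp(a) + (74.4744*exp(a) + 4.8918)*(10.01*exp(2*a) + 2.63*exp(a) - 3.88))*exp(a)/(10.01*exp(2*a) + 2.63*exp(a) - 3.88)^3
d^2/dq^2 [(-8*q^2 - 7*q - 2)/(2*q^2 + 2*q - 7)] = 4*(2*q^3 - 180*q^2 - 159*q - 263)/(8*q^6 + 24*q^5 - 60*q^4 - 160*q^3 + 210*q^2 + 294*q - 343)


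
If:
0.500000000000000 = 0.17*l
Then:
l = 2.94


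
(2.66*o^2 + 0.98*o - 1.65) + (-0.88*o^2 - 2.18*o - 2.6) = 1.78*o^2 - 1.2*o - 4.25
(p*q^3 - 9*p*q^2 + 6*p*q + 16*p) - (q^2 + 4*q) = p*q^3 - 9*p*q^2 + 6*p*q + 16*p - q^2 - 4*q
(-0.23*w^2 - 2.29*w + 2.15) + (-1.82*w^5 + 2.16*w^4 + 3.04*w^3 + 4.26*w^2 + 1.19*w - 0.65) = -1.82*w^5 + 2.16*w^4 + 3.04*w^3 + 4.03*w^2 - 1.1*w + 1.5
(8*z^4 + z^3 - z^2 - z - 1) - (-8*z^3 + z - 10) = 8*z^4 + 9*z^3 - z^2 - 2*z + 9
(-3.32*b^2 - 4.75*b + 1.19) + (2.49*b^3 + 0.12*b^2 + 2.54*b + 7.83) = 2.49*b^3 - 3.2*b^2 - 2.21*b + 9.02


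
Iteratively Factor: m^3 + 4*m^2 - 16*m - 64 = (m + 4)*(m^2 - 16) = (m - 4)*(m + 4)*(m + 4)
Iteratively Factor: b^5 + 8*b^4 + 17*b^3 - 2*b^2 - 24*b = (b + 3)*(b^4 + 5*b^3 + 2*b^2 - 8*b) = (b + 2)*(b + 3)*(b^3 + 3*b^2 - 4*b) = (b - 1)*(b + 2)*(b + 3)*(b^2 + 4*b) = (b - 1)*(b + 2)*(b + 3)*(b + 4)*(b)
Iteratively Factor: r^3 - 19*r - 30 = (r + 3)*(r^2 - 3*r - 10) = (r - 5)*(r + 3)*(r + 2)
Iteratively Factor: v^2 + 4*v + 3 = (v + 3)*(v + 1)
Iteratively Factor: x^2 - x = (x - 1)*(x)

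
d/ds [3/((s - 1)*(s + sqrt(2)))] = 3*((1 - s)*(s + sqrt(2)) - (s - 1)^2)/((s - 1)^3*(s + sqrt(2))^2)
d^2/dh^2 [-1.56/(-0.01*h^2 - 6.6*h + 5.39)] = (-0.000312*h^2 - 0.20592*h + 1.56*(0.02*h + 6.6)*(0.04*h + 13.2) + 0.168168)/(0.01*h^2 + 6.6*h - 5.39)^3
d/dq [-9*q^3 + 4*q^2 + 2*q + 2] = -27*q^2 + 8*q + 2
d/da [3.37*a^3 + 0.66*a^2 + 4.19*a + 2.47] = 10.11*a^2 + 1.32*a + 4.19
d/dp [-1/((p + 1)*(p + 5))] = 2*(p + 3)/((p + 1)^2*(p + 5)^2)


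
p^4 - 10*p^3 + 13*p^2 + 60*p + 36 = (p - 6)^2*(p + 1)^2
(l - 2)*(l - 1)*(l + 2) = l^3 - l^2 - 4*l + 4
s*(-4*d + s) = -4*d*s + s^2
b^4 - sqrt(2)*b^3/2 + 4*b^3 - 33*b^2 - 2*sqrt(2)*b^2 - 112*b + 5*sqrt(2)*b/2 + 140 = (b - 1)*(b + 5)*(b - 4*sqrt(2))*(b + 7*sqrt(2)/2)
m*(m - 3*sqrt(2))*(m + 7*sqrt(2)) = m^3 + 4*sqrt(2)*m^2 - 42*m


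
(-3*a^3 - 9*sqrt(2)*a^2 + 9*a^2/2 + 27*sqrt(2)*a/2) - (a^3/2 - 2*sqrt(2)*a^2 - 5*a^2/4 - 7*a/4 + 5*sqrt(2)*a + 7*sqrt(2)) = -7*a^3/2 - 7*sqrt(2)*a^2 + 23*a^2/4 + 7*a/4 + 17*sqrt(2)*a/2 - 7*sqrt(2)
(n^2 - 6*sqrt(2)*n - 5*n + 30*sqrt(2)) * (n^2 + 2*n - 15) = n^4 - 6*sqrt(2)*n^3 - 3*n^3 - 25*n^2 + 18*sqrt(2)*n^2 + 75*n + 150*sqrt(2)*n - 450*sqrt(2)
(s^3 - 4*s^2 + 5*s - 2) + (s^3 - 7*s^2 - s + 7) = 2*s^3 - 11*s^2 + 4*s + 5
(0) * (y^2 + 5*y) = 0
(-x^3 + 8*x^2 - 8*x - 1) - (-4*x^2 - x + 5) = -x^3 + 12*x^2 - 7*x - 6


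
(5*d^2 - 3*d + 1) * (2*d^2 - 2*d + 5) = 10*d^4 - 16*d^3 + 33*d^2 - 17*d + 5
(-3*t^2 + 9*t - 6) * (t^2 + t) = -3*t^4 + 6*t^3 + 3*t^2 - 6*t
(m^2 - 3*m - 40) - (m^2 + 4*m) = -7*m - 40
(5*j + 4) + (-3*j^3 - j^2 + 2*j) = -3*j^3 - j^2 + 7*j + 4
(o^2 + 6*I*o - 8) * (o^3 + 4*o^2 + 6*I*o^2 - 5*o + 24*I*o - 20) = o^5 + 4*o^4 + 12*I*o^4 - 49*o^3 + 48*I*o^3 - 196*o^2 - 78*I*o^2 + 40*o - 312*I*o + 160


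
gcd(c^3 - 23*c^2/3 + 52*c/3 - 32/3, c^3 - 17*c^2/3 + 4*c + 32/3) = c^2 - 20*c/3 + 32/3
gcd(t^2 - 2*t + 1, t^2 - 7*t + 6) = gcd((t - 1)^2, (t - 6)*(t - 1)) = t - 1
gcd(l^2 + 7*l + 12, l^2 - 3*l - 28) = l + 4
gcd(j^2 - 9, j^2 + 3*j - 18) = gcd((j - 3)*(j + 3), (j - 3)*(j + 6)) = j - 3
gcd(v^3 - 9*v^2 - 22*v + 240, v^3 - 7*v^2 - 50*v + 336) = v^2 - 14*v + 48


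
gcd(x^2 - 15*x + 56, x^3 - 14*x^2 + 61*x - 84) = x - 7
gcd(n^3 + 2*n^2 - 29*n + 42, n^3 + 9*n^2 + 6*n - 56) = n^2 + 5*n - 14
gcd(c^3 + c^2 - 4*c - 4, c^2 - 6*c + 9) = 1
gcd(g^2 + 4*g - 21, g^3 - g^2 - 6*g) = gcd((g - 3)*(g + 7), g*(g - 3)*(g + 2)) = g - 3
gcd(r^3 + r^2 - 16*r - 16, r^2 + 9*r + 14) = 1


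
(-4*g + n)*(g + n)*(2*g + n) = -8*g^3 - 10*g^2*n - g*n^2 + n^3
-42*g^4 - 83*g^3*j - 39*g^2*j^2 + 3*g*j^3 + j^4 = (-6*g + j)*(g + j)^2*(7*g + j)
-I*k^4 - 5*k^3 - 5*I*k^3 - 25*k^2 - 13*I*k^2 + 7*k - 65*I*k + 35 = (k + 5)*(k - 7*I)*(k + I)*(-I*k + 1)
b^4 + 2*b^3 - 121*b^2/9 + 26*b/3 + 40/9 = (b - 2)*(b - 4/3)*(b + 1/3)*(b + 5)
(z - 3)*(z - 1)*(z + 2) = z^3 - 2*z^2 - 5*z + 6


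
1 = 1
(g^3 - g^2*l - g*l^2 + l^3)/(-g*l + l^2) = -g^2/l + l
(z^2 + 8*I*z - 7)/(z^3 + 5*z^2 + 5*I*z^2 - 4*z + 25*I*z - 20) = (z + 7*I)/(z^2 + z*(5 + 4*I) + 20*I)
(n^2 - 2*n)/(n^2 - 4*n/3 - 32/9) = 9*n*(2 - n)/(-9*n^2 + 12*n + 32)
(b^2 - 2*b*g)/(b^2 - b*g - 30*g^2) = b*(-b + 2*g)/(-b^2 + b*g + 30*g^2)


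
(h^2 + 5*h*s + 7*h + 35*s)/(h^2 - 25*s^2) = (-h - 7)/(-h + 5*s)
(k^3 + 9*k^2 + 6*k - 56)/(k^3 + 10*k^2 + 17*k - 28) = (k - 2)/(k - 1)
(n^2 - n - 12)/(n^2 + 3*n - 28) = (n + 3)/(n + 7)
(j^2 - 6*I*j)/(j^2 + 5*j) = (j - 6*I)/(j + 5)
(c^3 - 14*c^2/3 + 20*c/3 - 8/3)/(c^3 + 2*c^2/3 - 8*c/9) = 3*(c^2 - 4*c + 4)/(c*(3*c + 4))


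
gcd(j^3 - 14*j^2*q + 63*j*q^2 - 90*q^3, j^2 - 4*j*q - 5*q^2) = -j + 5*q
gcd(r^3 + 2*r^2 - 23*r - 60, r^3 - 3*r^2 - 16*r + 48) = r + 4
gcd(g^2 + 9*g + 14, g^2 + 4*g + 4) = g + 2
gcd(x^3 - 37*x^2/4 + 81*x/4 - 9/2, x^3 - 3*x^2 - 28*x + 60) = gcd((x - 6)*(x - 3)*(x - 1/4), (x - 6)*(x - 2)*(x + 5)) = x - 6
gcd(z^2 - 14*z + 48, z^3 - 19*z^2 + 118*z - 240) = z^2 - 14*z + 48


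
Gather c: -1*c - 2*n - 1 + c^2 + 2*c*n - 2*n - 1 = c^2 + c*(2*n - 1) - 4*n - 2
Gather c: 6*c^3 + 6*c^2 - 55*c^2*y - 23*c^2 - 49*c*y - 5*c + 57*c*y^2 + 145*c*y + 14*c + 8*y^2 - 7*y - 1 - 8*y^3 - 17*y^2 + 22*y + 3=6*c^3 + c^2*(-55*y - 17) + c*(57*y^2 + 96*y + 9) - 8*y^3 - 9*y^2 + 15*y + 2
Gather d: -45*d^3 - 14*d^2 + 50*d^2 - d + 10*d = -45*d^3 + 36*d^2 + 9*d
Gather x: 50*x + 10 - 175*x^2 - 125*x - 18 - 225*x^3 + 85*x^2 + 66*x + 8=-225*x^3 - 90*x^2 - 9*x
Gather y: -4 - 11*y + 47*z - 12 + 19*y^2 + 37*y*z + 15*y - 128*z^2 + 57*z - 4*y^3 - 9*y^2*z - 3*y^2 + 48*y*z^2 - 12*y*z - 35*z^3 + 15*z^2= -4*y^3 + y^2*(16 - 9*z) + y*(48*z^2 + 25*z + 4) - 35*z^3 - 113*z^2 + 104*z - 16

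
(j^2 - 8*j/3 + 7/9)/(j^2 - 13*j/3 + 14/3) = (j - 1/3)/(j - 2)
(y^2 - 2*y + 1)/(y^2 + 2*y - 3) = (y - 1)/(y + 3)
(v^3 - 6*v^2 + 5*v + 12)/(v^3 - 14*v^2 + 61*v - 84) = (v + 1)/(v - 7)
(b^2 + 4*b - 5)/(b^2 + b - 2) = (b + 5)/(b + 2)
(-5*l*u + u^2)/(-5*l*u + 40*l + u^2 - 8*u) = u/(u - 8)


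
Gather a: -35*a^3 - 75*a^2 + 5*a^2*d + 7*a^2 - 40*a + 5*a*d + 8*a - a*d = -35*a^3 + a^2*(5*d - 68) + a*(4*d - 32)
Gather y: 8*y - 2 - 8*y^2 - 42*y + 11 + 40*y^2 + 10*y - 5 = 32*y^2 - 24*y + 4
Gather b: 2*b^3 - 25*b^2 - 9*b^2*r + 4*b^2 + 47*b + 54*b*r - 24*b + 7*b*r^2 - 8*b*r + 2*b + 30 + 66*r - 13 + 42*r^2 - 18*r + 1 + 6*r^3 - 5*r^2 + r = 2*b^3 + b^2*(-9*r - 21) + b*(7*r^2 + 46*r + 25) + 6*r^3 + 37*r^2 + 49*r + 18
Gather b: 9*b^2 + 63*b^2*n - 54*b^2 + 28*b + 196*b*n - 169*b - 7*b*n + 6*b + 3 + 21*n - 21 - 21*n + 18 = b^2*(63*n - 45) + b*(189*n - 135)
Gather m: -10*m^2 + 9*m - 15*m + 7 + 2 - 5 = -10*m^2 - 6*m + 4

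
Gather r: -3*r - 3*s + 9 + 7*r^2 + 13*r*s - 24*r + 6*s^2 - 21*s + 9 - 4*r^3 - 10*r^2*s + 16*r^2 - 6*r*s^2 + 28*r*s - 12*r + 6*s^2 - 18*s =-4*r^3 + r^2*(23 - 10*s) + r*(-6*s^2 + 41*s - 39) + 12*s^2 - 42*s + 18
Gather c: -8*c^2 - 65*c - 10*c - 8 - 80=-8*c^2 - 75*c - 88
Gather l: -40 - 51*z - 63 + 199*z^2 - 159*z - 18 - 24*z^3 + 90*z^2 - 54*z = -24*z^3 + 289*z^2 - 264*z - 121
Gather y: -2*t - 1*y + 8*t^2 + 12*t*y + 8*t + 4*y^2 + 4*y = 8*t^2 + 6*t + 4*y^2 + y*(12*t + 3)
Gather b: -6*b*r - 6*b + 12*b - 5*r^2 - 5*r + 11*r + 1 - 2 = b*(6 - 6*r) - 5*r^2 + 6*r - 1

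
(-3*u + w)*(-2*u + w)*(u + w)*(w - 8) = 6*u^3*w - 48*u^3 + u^2*w^2 - 8*u^2*w - 4*u*w^3 + 32*u*w^2 + w^4 - 8*w^3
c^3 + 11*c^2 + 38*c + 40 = (c + 2)*(c + 4)*(c + 5)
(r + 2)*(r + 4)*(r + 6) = r^3 + 12*r^2 + 44*r + 48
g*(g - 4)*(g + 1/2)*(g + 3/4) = g^4 - 11*g^3/4 - 37*g^2/8 - 3*g/2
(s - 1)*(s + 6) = s^2 + 5*s - 6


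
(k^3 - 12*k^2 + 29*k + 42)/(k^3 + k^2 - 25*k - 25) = (k^2 - 13*k + 42)/(k^2 - 25)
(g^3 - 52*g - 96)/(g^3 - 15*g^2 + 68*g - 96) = (g^2 + 8*g + 12)/(g^2 - 7*g + 12)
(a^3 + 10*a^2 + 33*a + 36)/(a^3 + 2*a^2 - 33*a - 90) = (a^2 + 7*a + 12)/(a^2 - a - 30)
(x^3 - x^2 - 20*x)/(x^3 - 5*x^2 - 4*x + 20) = x*(x + 4)/(x^2 - 4)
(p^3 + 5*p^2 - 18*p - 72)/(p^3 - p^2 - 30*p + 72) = (p + 3)/(p - 3)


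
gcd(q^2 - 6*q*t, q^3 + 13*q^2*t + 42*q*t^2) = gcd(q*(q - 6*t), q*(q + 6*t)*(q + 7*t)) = q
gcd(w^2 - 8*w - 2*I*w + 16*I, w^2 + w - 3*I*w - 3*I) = 1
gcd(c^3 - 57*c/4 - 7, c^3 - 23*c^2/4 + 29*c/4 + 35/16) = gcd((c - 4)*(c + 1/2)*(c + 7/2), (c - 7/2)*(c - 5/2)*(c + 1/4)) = 1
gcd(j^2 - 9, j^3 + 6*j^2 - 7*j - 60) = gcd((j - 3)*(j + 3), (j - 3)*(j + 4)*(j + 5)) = j - 3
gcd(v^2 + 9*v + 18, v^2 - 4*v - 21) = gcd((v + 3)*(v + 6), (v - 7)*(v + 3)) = v + 3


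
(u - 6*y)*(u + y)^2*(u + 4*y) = u^4 - 27*u^2*y^2 - 50*u*y^3 - 24*y^4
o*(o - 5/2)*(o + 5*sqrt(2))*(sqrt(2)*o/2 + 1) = sqrt(2)*o^4/2 - 5*sqrt(2)*o^3/4 + 6*o^3 - 15*o^2 + 5*sqrt(2)*o^2 - 25*sqrt(2)*o/2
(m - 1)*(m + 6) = m^2 + 5*m - 6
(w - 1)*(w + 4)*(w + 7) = w^3 + 10*w^2 + 17*w - 28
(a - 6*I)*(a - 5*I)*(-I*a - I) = -I*a^3 - 11*a^2 - I*a^2 - 11*a + 30*I*a + 30*I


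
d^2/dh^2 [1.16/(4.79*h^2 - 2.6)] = (159.690936*h^2 + 28.89328)/(4.79*h^2 - 2.6)^3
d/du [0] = 0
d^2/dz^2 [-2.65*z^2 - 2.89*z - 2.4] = -5.30000000000000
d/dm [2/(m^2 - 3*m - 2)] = 2*(3 - 2*m)/(-m^2 + 3*m + 2)^2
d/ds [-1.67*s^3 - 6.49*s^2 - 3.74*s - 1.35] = -5.01*s^2 - 12.98*s - 3.74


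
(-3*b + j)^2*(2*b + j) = 18*b^3 - 3*b^2*j - 4*b*j^2 + j^3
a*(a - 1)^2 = a^3 - 2*a^2 + a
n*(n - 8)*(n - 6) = n^3 - 14*n^2 + 48*n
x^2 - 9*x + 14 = (x - 7)*(x - 2)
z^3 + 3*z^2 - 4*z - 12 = (z - 2)*(z + 2)*(z + 3)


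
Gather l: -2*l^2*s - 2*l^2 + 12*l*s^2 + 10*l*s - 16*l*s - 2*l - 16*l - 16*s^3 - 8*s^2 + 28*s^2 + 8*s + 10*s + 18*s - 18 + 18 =l^2*(-2*s - 2) + l*(12*s^2 - 6*s - 18) - 16*s^3 + 20*s^2 + 36*s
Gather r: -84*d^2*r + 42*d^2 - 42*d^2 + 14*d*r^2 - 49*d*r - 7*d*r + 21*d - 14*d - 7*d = 14*d*r^2 + r*(-84*d^2 - 56*d)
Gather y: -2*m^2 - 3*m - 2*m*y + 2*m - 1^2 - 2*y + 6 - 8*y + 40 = -2*m^2 - m + y*(-2*m - 10) + 45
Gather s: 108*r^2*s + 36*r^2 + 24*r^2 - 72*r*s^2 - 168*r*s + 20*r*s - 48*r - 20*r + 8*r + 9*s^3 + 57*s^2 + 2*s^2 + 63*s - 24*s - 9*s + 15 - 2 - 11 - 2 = 60*r^2 - 60*r + 9*s^3 + s^2*(59 - 72*r) + s*(108*r^2 - 148*r + 30)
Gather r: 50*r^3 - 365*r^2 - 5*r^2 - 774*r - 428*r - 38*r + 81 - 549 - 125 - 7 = 50*r^3 - 370*r^2 - 1240*r - 600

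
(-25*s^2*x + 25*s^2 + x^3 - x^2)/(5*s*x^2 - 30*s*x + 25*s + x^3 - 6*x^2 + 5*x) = (-5*s + x)/(x - 5)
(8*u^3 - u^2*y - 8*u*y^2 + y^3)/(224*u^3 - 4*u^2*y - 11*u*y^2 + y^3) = (-u^2 + y^2)/(-28*u^2 - 3*u*y + y^2)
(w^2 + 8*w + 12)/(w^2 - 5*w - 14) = (w + 6)/(w - 7)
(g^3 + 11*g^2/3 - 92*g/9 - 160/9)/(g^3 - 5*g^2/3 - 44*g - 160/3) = (g - 8/3)/(g - 8)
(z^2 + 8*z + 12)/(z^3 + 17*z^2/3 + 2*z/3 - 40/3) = 3*(z + 6)/(3*z^2 + 11*z - 20)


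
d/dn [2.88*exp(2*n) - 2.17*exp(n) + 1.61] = (5.76*exp(n) - 2.17)*exp(n)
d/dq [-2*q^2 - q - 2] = -4*q - 1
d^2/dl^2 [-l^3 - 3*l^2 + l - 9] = -6*l - 6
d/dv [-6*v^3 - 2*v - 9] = -18*v^2 - 2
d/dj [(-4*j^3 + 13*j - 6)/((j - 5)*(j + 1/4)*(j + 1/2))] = 8*(136*j^4 + 24*j^3 + 646*j^2 - 408*j - 239)/(64*j^6 - 544*j^5 + 692*j^4 + 1892*j^3 + 1181*j^2 + 290*j + 25)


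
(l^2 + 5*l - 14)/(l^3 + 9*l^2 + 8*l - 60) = (l + 7)/(l^2 + 11*l + 30)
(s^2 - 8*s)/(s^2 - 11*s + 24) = s/(s - 3)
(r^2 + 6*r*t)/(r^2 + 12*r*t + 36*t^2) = r/(r + 6*t)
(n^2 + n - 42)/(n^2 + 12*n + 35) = (n - 6)/(n + 5)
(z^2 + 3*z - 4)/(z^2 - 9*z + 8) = (z + 4)/(z - 8)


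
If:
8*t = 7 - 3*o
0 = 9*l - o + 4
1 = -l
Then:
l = -1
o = -5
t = 11/4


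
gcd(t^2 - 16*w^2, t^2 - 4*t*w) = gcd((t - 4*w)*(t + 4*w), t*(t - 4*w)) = t - 4*w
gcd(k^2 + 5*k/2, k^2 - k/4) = k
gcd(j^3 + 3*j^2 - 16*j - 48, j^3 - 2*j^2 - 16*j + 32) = j^2 - 16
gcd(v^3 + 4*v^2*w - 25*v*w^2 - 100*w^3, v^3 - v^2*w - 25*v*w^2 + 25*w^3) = v^2 - 25*w^2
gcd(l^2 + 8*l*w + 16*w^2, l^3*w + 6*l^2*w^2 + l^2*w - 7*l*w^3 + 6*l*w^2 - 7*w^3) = 1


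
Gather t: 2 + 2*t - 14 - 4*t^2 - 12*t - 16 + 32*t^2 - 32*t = 28*t^2 - 42*t - 28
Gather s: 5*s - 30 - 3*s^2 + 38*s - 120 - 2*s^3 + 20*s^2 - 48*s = -2*s^3 + 17*s^2 - 5*s - 150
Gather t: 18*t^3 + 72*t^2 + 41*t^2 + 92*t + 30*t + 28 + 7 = 18*t^3 + 113*t^2 + 122*t + 35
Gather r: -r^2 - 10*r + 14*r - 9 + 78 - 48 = -r^2 + 4*r + 21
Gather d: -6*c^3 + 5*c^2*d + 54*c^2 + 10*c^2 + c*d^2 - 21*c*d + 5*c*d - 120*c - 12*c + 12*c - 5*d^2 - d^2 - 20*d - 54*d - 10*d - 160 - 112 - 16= -6*c^3 + 64*c^2 - 120*c + d^2*(c - 6) + d*(5*c^2 - 16*c - 84) - 288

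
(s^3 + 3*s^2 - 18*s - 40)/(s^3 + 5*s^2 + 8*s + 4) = (s^2 + s - 20)/(s^2 + 3*s + 2)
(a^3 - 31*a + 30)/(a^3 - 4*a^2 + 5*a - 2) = (a^2 + a - 30)/(a^2 - 3*a + 2)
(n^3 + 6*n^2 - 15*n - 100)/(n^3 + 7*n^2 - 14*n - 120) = (n + 5)/(n + 6)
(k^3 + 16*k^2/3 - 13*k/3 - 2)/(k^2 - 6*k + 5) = (k^2 + 19*k/3 + 2)/(k - 5)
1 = 1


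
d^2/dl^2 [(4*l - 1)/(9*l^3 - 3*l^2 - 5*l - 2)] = 2*(972*l^5 - 810*l^4 + 432*l^3 + 540*l^2 - 171*l - 59)/(729*l^9 - 729*l^8 - 972*l^7 + 297*l^6 + 864*l^5 + 261*l^4 - 197*l^3 - 186*l^2 - 60*l - 8)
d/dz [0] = 0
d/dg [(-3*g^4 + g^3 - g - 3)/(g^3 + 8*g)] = 3*(-g^6 - 24*g^4 + 6*g^3 + 3*g^2 + 8)/(g^2*(g^4 + 16*g^2 + 64))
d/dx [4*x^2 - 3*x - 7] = 8*x - 3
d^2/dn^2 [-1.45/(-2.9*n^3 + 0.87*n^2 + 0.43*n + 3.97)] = ((2.523 - 25.23*n)*(-2.9*n^3 + 0.87*n^2 + 0.43*n + 3.97) - 1.45*(-17.4*n^2 + 3.48*n + 0.86)*(-8.7*n^2 + 1.74*n + 0.43))/(-2.9*n^3 + 0.87*n^2 + 0.43*n + 3.97)^3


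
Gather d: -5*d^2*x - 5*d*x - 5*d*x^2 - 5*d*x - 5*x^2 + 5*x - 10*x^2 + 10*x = -5*d^2*x + d*(-5*x^2 - 10*x) - 15*x^2 + 15*x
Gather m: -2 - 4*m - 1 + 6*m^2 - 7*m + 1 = 6*m^2 - 11*m - 2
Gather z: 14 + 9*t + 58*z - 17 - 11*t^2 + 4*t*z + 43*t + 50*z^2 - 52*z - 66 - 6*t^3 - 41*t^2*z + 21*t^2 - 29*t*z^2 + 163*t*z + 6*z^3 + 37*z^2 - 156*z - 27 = -6*t^3 + 10*t^2 + 52*t + 6*z^3 + z^2*(87 - 29*t) + z*(-41*t^2 + 167*t - 150) - 96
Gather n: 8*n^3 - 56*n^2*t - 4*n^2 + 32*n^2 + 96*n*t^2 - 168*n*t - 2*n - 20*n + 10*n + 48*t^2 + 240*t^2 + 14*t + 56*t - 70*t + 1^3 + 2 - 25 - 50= 8*n^3 + n^2*(28 - 56*t) + n*(96*t^2 - 168*t - 12) + 288*t^2 - 72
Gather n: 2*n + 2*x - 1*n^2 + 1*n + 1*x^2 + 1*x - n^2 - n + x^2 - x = -2*n^2 + 2*n + 2*x^2 + 2*x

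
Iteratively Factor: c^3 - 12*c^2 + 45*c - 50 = (c - 5)*(c^2 - 7*c + 10) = (c - 5)^2*(c - 2)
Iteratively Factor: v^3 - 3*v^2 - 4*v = (v + 1)*(v^2 - 4*v) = (v - 4)*(v + 1)*(v)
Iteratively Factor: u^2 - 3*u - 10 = (u + 2)*(u - 5)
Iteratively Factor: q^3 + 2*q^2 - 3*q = (q)*(q^2 + 2*q - 3) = q*(q + 3)*(q - 1)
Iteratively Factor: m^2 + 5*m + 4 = (m + 4)*(m + 1)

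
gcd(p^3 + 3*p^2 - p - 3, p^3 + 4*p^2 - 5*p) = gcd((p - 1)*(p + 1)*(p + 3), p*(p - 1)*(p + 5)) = p - 1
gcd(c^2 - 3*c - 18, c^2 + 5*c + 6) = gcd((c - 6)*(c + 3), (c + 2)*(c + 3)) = c + 3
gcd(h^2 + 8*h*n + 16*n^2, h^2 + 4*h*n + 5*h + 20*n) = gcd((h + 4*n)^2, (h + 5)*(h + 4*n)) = h + 4*n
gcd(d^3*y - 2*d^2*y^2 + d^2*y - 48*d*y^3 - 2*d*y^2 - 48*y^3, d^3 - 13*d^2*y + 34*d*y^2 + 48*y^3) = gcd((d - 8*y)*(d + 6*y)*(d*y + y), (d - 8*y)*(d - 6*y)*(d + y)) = -d + 8*y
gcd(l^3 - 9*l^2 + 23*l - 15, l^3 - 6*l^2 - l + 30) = l^2 - 8*l + 15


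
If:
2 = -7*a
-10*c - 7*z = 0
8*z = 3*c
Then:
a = -2/7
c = 0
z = 0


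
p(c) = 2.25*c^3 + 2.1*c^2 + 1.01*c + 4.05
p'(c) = 6.75*c^2 + 4.2*c + 1.01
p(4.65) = 280.38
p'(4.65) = 166.49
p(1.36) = 14.97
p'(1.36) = 19.21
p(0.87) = 8.00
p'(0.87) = 9.77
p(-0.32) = 3.87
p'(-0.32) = 0.36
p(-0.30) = 3.88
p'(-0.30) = 0.36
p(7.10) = 922.38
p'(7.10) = 371.10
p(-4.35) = -145.81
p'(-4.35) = 110.47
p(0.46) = 5.18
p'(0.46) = 4.37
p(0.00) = 4.05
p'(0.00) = 1.01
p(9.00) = 1823.49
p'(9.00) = 585.56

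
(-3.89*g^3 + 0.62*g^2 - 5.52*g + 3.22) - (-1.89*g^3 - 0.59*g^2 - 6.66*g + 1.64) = -2.0*g^3 + 1.21*g^2 + 1.14*g + 1.58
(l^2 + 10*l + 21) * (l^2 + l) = l^4 + 11*l^3 + 31*l^2 + 21*l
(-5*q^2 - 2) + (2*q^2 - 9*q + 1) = -3*q^2 - 9*q - 1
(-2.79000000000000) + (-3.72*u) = -3.72*u - 2.79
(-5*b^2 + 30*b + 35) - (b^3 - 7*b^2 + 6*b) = -b^3 + 2*b^2 + 24*b + 35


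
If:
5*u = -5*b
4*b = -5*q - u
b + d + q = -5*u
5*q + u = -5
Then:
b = 5/4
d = 23/4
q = -3/4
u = -5/4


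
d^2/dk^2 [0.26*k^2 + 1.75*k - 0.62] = 0.520000000000000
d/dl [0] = 0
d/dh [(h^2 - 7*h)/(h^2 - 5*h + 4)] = 2*(h^2 + 4*h - 14)/(h^4 - 10*h^3 + 33*h^2 - 40*h + 16)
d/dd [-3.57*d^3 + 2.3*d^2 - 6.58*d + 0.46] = -10.71*d^2 + 4.6*d - 6.58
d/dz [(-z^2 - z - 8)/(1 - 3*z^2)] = (-3*z^2 - 50*z - 1)/(9*z^4 - 6*z^2 + 1)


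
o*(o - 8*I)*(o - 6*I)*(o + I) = o^4 - 13*I*o^3 - 34*o^2 - 48*I*o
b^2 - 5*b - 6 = (b - 6)*(b + 1)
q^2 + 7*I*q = q*(q + 7*I)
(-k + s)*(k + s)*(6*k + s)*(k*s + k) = -6*k^4*s - 6*k^4 - k^3*s^2 - k^3*s + 6*k^2*s^3 + 6*k^2*s^2 + k*s^4 + k*s^3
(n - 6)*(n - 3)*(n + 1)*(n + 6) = n^4 - 2*n^3 - 39*n^2 + 72*n + 108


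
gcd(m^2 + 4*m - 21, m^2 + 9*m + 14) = m + 7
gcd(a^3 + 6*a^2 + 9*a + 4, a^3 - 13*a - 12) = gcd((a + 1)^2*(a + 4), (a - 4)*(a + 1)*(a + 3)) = a + 1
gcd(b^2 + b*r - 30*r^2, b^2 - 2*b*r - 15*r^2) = -b + 5*r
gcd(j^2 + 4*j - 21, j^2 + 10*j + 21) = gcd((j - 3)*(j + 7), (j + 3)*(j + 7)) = j + 7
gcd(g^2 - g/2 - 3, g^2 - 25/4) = 1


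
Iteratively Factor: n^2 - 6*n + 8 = (n - 4)*(n - 2)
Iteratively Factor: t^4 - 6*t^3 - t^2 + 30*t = (t - 3)*(t^3 - 3*t^2 - 10*t) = t*(t - 3)*(t^2 - 3*t - 10) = t*(t - 3)*(t + 2)*(t - 5)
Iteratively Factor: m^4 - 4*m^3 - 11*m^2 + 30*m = (m - 2)*(m^3 - 2*m^2 - 15*m) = (m - 2)*(m + 3)*(m^2 - 5*m) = (m - 5)*(m - 2)*(m + 3)*(m)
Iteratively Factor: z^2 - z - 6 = (z - 3)*(z + 2)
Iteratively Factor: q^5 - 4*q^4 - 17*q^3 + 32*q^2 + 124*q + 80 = (q + 2)*(q^4 - 6*q^3 - 5*q^2 + 42*q + 40) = (q + 2)^2*(q^3 - 8*q^2 + 11*q + 20) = (q + 1)*(q + 2)^2*(q^2 - 9*q + 20) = (q - 4)*(q + 1)*(q + 2)^2*(q - 5)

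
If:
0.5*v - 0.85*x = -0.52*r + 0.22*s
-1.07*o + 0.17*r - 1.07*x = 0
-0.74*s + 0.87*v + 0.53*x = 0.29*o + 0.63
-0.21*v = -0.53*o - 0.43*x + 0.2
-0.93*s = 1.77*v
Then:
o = -1.35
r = 3.83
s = 0.67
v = -0.35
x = 1.96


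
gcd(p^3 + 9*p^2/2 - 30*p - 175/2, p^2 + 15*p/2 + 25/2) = p + 5/2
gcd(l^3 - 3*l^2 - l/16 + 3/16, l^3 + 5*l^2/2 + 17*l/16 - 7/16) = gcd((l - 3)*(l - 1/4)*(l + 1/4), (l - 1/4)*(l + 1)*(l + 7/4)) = l - 1/4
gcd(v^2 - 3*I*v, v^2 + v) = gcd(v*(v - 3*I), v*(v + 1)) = v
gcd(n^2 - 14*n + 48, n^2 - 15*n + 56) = n - 8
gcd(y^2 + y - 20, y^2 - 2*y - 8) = y - 4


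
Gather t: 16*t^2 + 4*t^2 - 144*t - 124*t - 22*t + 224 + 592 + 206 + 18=20*t^2 - 290*t + 1040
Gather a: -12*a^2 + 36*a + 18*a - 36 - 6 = -12*a^2 + 54*a - 42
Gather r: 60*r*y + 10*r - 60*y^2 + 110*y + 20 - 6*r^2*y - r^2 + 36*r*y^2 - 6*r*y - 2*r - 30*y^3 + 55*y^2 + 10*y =r^2*(-6*y - 1) + r*(36*y^2 + 54*y + 8) - 30*y^3 - 5*y^2 + 120*y + 20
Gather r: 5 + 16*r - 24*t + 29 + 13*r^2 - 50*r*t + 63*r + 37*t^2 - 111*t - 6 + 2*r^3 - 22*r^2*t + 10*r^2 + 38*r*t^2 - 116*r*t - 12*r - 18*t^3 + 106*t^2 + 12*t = 2*r^3 + r^2*(23 - 22*t) + r*(38*t^2 - 166*t + 67) - 18*t^3 + 143*t^2 - 123*t + 28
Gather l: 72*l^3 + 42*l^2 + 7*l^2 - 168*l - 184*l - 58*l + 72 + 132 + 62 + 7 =72*l^3 + 49*l^2 - 410*l + 273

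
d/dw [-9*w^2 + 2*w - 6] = 2 - 18*w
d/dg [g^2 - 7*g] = 2*g - 7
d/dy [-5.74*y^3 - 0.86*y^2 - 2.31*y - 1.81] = -17.22*y^2 - 1.72*y - 2.31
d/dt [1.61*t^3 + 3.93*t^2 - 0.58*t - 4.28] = 4.83*t^2 + 7.86*t - 0.58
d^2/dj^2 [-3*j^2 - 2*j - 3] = -6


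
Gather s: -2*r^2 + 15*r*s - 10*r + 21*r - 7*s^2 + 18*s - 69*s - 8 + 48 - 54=-2*r^2 + 11*r - 7*s^2 + s*(15*r - 51) - 14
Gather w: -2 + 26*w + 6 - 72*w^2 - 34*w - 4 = -72*w^2 - 8*w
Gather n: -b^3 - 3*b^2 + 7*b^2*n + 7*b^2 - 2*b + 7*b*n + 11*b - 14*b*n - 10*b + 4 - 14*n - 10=-b^3 + 4*b^2 - b + n*(7*b^2 - 7*b - 14) - 6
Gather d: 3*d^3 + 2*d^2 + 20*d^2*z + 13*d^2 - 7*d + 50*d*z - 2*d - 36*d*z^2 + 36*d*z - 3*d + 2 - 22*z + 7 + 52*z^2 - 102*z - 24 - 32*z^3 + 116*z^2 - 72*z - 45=3*d^3 + d^2*(20*z + 15) + d*(-36*z^2 + 86*z - 12) - 32*z^3 + 168*z^2 - 196*z - 60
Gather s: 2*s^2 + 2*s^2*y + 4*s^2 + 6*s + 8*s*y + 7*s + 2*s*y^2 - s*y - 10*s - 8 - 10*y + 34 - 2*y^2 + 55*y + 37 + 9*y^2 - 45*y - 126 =s^2*(2*y + 6) + s*(2*y^2 + 7*y + 3) + 7*y^2 - 63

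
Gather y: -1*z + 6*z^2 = 6*z^2 - z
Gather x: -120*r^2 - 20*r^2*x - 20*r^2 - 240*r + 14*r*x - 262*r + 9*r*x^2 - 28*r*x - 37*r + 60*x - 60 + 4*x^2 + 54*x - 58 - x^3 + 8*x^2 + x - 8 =-140*r^2 - 539*r - x^3 + x^2*(9*r + 12) + x*(-20*r^2 - 14*r + 115) - 126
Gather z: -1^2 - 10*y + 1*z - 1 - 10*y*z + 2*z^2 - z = -10*y*z - 10*y + 2*z^2 - 2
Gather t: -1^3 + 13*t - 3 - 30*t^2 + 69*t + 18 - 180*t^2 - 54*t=-210*t^2 + 28*t + 14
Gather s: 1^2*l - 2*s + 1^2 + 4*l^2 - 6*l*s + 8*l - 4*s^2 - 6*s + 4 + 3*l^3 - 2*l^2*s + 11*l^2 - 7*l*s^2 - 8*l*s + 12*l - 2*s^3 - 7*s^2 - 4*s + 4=3*l^3 + 15*l^2 + 21*l - 2*s^3 + s^2*(-7*l - 11) + s*(-2*l^2 - 14*l - 12) + 9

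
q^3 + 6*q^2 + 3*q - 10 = (q - 1)*(q + 2)*(q + 5)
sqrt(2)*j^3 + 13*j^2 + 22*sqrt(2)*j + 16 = (j + 2*sqrt(2))*(j + 4*sqrt(2))*(sqrt(2)*j + 1)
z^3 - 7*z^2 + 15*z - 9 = (z - 3)^2*(z - 1)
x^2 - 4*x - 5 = (x - 5)*(x + 1)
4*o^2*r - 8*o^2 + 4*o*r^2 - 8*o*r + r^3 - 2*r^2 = (2*o + r)^2*(r - 2)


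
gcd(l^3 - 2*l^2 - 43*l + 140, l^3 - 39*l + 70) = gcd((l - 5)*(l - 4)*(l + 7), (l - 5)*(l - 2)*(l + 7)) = l^2 + 2*l - 35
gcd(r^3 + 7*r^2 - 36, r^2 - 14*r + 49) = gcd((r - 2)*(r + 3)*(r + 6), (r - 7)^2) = 1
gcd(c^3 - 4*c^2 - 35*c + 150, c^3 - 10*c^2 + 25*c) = c^2 - 10*c + 25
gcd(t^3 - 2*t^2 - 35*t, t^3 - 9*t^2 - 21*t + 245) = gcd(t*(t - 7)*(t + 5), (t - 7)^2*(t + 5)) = t^2 - 2*t - 35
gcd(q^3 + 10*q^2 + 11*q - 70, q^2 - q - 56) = q + 7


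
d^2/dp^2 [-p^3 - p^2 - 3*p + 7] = -6*p - 2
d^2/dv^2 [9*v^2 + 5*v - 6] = 18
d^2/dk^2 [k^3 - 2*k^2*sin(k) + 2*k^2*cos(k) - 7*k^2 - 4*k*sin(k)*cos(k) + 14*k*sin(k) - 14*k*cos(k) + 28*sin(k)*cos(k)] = -2*sqrt(2)*k^2*cos(k + pi/4) - 22*k*sin(k) + 8*k*sin(2*k) + 6*k*cos(k) + 6*k + 24*sin(k) - 56*sin(2*k) + 32*cos(k) - 8*cos(2*k) - 14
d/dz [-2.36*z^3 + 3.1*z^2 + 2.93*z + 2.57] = -7.08*z^2 + 6.2*z + 2.93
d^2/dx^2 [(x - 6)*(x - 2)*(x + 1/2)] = 6*x - 15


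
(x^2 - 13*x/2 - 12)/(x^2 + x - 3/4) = 2*(x - 8)/(2*x - 1)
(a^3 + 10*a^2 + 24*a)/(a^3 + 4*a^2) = (a + 6)/a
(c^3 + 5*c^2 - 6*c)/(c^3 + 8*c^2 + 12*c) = (c - 1)/(c + 2)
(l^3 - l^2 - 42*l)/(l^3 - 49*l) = (l + 6)/(l + 7)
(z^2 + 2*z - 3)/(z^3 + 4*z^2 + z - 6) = 1/(z + 2)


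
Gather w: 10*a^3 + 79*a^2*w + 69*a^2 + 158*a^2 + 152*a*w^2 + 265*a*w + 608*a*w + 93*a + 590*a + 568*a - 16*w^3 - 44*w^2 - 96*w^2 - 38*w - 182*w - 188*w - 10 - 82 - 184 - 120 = 10*a^3 + 227*a^2 + 1251*a - 16*w^3 + w^2*(152*a - 140) + w*(79*a^2 + 873*a - 408) - 396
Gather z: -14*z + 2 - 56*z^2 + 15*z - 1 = -56*z^2 + z + 1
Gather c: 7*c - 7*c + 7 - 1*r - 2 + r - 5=0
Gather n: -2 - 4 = -6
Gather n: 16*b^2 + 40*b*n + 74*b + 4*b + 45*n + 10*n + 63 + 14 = 16*b^2 + 78*b + n*(40*b + 55) + 77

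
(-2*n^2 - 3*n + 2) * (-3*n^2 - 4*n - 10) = 6*n^4 + 17*n^3 + 26*n^2 + 22*n - 20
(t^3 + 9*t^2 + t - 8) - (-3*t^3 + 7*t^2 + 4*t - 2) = 4*t^3 + 2*t^2 - 3*t - 6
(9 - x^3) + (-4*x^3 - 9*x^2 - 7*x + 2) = -5*x^3 - 9*x^2 - 7*x + 11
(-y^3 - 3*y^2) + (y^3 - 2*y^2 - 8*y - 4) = -5*y^2 - 8*y - 4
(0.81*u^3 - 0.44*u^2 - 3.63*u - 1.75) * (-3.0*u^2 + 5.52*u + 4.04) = -2.43*u^5 + 5.7912*u^4 + 11.7336*u^3 - 16.5652*u^2 - 24.3252*u - 7.07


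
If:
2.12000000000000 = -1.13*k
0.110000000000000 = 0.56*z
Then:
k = -1.88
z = 0.20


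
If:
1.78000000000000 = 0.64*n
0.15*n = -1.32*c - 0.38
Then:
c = -0.60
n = 2.78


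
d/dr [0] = 0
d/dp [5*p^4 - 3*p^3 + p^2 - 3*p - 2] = 20*p^3 - 9*p^2 + 2*p - 3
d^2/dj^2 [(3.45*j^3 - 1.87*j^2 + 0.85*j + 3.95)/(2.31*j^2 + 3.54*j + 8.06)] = (-2.8421709430404e-14*j^5 - 8.5265128291212e-14*j^4 - 2.34545400000004*j^3 + 925.986942*j^2 + 1443.59604*j - 339.556244)/(12.326391*j^6 + 56.669382*j^5 + 215.870886*j^4 + 439.820928*j^3 + 753.211836*j^2 + 689.913432*j + 523.606616)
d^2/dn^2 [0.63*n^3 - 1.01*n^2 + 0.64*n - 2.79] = 3.78*n - 2.02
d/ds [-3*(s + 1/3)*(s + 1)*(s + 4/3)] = -9*s^2 - 16*s - 19/3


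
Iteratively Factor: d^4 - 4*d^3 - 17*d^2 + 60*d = (d - 3)*(d^3 - d^2 - 20*d) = d*(d - 3)*(d^2 - d - 20) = d*(d - 5)*(d - 3)*(d + 4)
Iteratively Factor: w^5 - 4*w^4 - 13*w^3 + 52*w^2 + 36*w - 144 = (w - 3)*(w^4 - w^3 - 16*w^2 + 4*w + 48) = (w - 3)*(w + 3)*(w^3 - 4*w^2 - 4*w + 16) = (w - 4)*(w - 3)*(w + 3)*(w^2 - 4) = (w - 4)*(w - 3)*(w + 2)*(w + 3)*(w - 2)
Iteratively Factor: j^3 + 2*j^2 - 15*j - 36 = (j - 4)*(j^2 + 6*j + 9) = (j - 4)*(j + 3)*(j + 3)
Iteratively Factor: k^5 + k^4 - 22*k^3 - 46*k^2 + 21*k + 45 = (k - 1)*(k^4 + 2*k^3 - 20*k^2 - 66*k - 45) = (k - 1)*(k + 3)*(k^3 - k^2 - 17*k - 15) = (k - 5)*(k - 1)*(k + 3)*(k^2 + 4*k + 3) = (k - 5)*(k - 1)*(k + 3)^2*(k + 1)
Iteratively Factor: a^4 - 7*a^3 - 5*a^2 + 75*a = (a - 5)*(a^3 - 2*a^2 - 15*a) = (a - 5)*(a + 3)*(a^2 - 5*a) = (a - 5)^2*(a + 3)*(a)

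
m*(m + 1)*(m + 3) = m^3 + 4*m^2 + 3*m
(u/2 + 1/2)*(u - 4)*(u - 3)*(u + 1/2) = u^4/2 - 11*u^3/4 + u^2 + 29*u/4 + 3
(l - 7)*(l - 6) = l^2 - 13*l + 42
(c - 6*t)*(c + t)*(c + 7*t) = c^3 + 2*c^2*t - 41*c*t^2 - 42*t^3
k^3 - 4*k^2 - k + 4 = (k - 4)*(k - 1)*(k + 1)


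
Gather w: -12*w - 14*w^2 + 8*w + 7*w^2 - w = -7*w^2 - 5*w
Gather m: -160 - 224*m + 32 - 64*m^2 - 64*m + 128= -64*m^2 - 288*m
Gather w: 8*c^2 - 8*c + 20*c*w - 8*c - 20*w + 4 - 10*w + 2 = 8*c^2 - 16*c + w*(20*c - 30) + 6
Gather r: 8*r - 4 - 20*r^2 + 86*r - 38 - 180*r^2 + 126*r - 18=-200*r^2 + 220*r - 60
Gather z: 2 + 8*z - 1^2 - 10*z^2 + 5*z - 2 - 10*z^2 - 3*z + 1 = -20*z^2 + 10*z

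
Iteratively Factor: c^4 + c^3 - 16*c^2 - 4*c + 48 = (c - 2)*(c^3 + 3*c^2 - 10*c - 24) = (c - 3)*(c - 2)*(c^2 + 6*c + 8) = (c - 3)*(c - 2)*(c + 2)*(c + 4)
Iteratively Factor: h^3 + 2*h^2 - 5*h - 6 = (h + 1)*(h^2 + h - 6) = (h - 2)*(h + 1)*(h + 3)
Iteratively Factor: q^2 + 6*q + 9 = (q + 3)*(q + 3)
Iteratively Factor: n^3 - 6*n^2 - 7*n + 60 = (n - 5)*(n^2 - n - 12) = (n - 5)*(n + 3)*(n - 4)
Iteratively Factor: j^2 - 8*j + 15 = (j - 3)*(j - 5)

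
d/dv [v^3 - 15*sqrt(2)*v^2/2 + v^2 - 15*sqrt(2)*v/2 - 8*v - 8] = 3*v^2 - 15*sqrt(2)*v + 2*v - 15*sqrt(2)/2 - 8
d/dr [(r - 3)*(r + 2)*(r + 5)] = 3*r^2 + 8*r - 11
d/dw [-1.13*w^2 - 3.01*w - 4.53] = -2.26*w - 3.01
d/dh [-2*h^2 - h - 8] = -4*h - 1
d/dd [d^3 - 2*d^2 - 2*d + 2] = 3*d^2 - 4*d - 2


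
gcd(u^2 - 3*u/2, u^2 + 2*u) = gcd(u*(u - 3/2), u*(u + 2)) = u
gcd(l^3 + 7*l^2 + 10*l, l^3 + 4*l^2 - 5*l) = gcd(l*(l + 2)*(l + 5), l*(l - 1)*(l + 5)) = l^2 + 5*l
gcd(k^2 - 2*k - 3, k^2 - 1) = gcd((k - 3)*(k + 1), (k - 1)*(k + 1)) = k + 1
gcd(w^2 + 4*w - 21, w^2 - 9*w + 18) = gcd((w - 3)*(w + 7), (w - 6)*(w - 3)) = w - 3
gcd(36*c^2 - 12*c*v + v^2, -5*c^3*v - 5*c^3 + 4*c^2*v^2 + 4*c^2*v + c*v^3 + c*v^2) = 1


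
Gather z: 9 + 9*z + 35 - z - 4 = 8*z + 40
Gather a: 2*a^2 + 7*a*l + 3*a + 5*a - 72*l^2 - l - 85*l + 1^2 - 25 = 2*a^2 + a*(7*l + 8) - 72*l^2 - 86*l - 24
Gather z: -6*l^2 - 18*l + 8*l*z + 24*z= -6*l^2 - 18*l + z*(8*l + 24)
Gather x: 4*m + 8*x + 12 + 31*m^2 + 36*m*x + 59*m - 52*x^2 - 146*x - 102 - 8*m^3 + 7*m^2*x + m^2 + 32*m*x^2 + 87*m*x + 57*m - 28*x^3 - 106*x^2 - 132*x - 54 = -8*m^3 + 32*m^2 + 120*m - 28*x^3 + x^2*(32*m - 158) + x*(7*m^2 + 123*m - 270) - 144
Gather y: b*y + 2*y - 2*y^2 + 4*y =-2*y^2 + y*(b + 6)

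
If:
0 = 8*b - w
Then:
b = w/8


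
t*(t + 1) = t^2 + t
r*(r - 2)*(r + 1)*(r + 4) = r^4 + 3*r^3 - 6*r^2 - 8*r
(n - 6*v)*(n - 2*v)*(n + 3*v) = n^3 - 5*n^2*v - 12*n*v^2 + 36*v^3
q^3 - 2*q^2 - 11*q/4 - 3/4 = (q - 3)*(q + 1/2)^2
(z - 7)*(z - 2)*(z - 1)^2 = z^4 - 11*z^3 + 33*z^2 - 37*z + 14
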